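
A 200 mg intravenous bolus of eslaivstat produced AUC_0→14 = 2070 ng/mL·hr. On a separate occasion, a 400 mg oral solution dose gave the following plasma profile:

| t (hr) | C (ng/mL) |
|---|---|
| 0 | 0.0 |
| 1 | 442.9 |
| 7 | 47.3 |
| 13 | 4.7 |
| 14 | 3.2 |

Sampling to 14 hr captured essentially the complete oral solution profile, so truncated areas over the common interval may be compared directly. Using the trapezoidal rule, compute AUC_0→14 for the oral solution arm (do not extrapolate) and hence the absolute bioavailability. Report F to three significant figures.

F = 0.447

Trapezoidal AUC_0→14 (oral solution):
  [0→1]: (0.0+442.9)/2 × 1 = 221.45
  [1→7]: (442.9+47.3)/2 × 6 = 1470.6
  [7→13]: (47.3+4.7)/2 × 6 = 156.0
  [13→14]: (4.7+3.2)/2 × 1 = 3.95
  Sum = 1852.0 ng/mL·hr
F = (AUC_ev/D_ev)/(AUC_iv/D_iv) = (1852.0/400)/(2070/200) = 4.63/10.35 = 0.4473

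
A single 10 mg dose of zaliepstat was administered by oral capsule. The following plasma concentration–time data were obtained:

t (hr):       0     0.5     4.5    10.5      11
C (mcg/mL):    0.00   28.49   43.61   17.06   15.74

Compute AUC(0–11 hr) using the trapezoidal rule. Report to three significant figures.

AUC = 342 mcg/mL·hr

Trapezoidal AUC_0→11:
  [0→0.5]: (0.00+28.49)/2 × 0.5 = 7.1225
  [0.5→4.5]: (28.49+43.61)/2 × 4 = 144.2
  [4.5→10.5]: (43.61+17.06)/2 × 6 = 182.01
  [10.5→11]: (17.06+15.74)/2 × 0.5 = 8.2
  Sum = 341.5325 mcg/mL·hr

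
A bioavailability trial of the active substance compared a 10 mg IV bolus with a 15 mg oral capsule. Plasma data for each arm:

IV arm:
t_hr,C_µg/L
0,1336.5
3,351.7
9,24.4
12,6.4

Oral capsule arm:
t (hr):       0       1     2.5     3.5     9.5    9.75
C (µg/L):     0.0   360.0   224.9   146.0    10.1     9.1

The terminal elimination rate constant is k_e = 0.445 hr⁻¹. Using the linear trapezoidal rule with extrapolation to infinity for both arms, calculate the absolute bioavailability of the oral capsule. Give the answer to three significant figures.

Trapezoidal AUC_0→12 (IV):
  [0→3]: (1336.5+351.7)/2 × 3 = 2532.3
  [3→9]: (351.7+24.4)/2 × 6 = 1128.3
  [9→12]: (24.4+6.4)/2 × 3 = 46.2
  Sum = 3706.8 µg/L·hr
IV tail: 6.4/0.445 = 14.382; AUC_iv,0→∞ = 3706.8 + 14.382 = 3721.182 µg/L·hr
Trapezoidal AUC_0→9.75 (oral capsule):
  [0→1]: (0.0+360.0)/2 × 1 = 180.0
  [1→2.5]: (360.0+224.9)/2 × 1.5 = 438.675
  [2.5→3.5]: (224.9+146.0)/2 × 1 = 185.45
  [3.5→9.5]: (146.0+10.1)/2 × 6 = 468.3
  [9.5→9.75]: (10.1+9.1)/2 × 0.25 = 2.4
  Sum = 1274.825 µg/L·hr
oral capsule tail: 9.1/0.445 = 20.449; AUC_ev,0→∞ = 1274.825 + 20.449 = 1295.274 µg/L·hr
F = (AUC_ev/D_ev)/(AUC_iv/D_iv) = (1295.274/15)/(3721.182/10) = 86.3516/372.1182 = 0.2321

F = 0.232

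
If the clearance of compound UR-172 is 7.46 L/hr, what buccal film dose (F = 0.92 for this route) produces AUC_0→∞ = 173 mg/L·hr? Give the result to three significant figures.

Dose = 1400 mg

Dose = CL × AUC_0→∞ / F
     = 7.46 × 173 / 0.92 = 1402.8 mg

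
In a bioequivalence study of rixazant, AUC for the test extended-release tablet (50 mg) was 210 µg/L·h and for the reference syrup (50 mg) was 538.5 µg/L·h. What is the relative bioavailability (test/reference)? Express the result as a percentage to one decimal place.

F_rel = 39.0%

F_rel = (AUC_test/D_test) / (AUC_ref/D_ref)
      = (210/50) / (538.5/50)
      = 4.2 / 10.77 = 0.3900 = 39.00%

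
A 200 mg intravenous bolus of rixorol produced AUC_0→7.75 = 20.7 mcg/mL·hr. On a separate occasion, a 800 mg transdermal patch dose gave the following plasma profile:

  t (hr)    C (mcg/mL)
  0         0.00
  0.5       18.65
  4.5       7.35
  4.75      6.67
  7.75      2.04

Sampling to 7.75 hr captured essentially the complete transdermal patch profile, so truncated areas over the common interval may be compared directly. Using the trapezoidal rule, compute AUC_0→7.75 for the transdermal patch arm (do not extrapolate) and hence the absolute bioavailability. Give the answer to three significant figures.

F = 0.863

Trapezoidal AUC_0→7.75 (transdermal patch):
  [0→0.5]: (0.00+18.65)/2 × 0.5 = 4.6625
  [0.5→4.5]: (18.65+7.35)/2 × 4 = 52.0
  [4.5→4.75]: (7.35+6.67)/2 × 0.25 = 1.7525
  [4.75→7.75]: (6.67+2.04)/2 × 3 = 13.065
  Sum = 71.48 mcg/mL·hr
F = (AUC_ev/D_ev)/(AUC_iv/D_iv) = (71.48/800)/(20.7/200) = 0.08935/0.1035 = 0.8633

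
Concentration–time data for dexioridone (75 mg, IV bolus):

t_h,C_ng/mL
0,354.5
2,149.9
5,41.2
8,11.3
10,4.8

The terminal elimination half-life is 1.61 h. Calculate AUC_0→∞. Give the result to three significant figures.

AUC = 897 ng/mL·h

Trapezoidal AUC_0→10:
  [0→2]: (354.5+149.9)/2 × 2 = 504.4
  [2→5]: (149.9+41.2)/2 × 3 = 286.65
  [5→8]: (41.2+11.3)/2 × 3 = 78.75
  [8→10]: (11.3+4.8)/2 × 2 = 16.1
  Sum = 885.9 ng/mL·h
k_e = ln2 / t½ = 0.693147 / 1.61 = 0.4305 h^-1
Extrapolated tail: C_last / k_e = 4.8 / 0.4305 = 11.150
AUC_0→∞ = 885.9 + 11.150 = 897.05 ng/mL·h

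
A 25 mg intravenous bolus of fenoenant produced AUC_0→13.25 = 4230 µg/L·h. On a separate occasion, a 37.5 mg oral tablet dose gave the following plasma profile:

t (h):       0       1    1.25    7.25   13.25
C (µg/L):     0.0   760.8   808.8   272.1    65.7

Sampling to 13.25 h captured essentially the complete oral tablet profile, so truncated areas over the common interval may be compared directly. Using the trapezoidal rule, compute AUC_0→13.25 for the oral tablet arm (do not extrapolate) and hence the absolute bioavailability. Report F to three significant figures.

F = 0.762

Trapezoidal AUC_0→13.25 (oral tablet):
  [0→1]: (0.0+760.8)/2 × 1 = 380.4
  [1→1.25]: (760.8+808.8)/2 × 0.25 = 196.2
  [1.25→7.25]: (808.8+272.1)/2 × 6 = 3242.7
  [7.25→13.25]: (272.1+65.7)/2 × 6 = 1013.4
  Sum = 4832.7 µg/L·h
F = (AUC_ev/D_ev)/(AUC_iv/D_iv) = (4832.7/37.5)/(4230/25) = 128.872/169.2 = 0.7617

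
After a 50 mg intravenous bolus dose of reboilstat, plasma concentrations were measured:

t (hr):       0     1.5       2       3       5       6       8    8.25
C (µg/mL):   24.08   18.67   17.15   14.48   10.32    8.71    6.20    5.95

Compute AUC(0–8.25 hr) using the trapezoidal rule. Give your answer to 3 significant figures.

Trapezoidal AUC_0→8.25:
  [0→1.5]: (24.08+18.67)/2 × 1.5 = 32.0625
  [1.5→2]: (18.67+17.15)/2 × 0.5 = 8.955
  [2→3]: (17.15+14.48)/2 × 1 = 15.815
  [3→5]: (14.48+10.32)/2 × 2 = 24.8
  [5→6]: (10.32+8.71)/2 × 1 = 9.515
  [6→8]: (8.71+6.20)/2 × 2 = 14.91
  [8→8.25]: (6.20+5.95)/2 × 0.25 = 1.51875
  Sum = 107.57625 µg/mL·hr

AUC = 108 µg/mL·hr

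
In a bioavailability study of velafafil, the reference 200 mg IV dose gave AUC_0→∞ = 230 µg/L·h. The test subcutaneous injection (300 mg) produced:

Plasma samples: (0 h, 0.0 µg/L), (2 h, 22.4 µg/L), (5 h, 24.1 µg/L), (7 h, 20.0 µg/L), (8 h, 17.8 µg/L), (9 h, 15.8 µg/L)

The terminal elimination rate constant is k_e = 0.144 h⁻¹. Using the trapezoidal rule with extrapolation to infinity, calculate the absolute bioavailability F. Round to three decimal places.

F = 0.816

Trapezoidal AUC_0→9 (subcutaneous injection):
  [0→2]: (0.0+22.4)/2 × 2 = 22.4
  [2→5]: (22.4+24.1)/2 × 3 = 69.75
  [5→7]: (24.1+20.0)/2 × 2 = 44.1
  [7→8]: (20.0+17.8)/2 × 1 = 18.9
  [8→9]: (17.8+15.8)/2 × 1 = 16.8
  Sum = 171.95 µg/L·h
Tail: C_last/k_e = 15.8/0.144 = 109.722
AUC_0→∞ (subcutaneous injection) = 171.95 + 109.722 = 281.672 µg/L·h
F = (AUC_ev/D_ev)/(AUC_iv/D_iv) = (281.672/300)/(230/200) = 0.938907/1.15 = 0.8164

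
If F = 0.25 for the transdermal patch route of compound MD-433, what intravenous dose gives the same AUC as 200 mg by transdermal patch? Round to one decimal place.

D_iv = 50.0 mg

Systemic exposure from an extravascular dose = F × D_ev, so the equivalent IV dose is F × D_ev.
D_iv = F × D_ev = 0.25 × 200 = 50 mg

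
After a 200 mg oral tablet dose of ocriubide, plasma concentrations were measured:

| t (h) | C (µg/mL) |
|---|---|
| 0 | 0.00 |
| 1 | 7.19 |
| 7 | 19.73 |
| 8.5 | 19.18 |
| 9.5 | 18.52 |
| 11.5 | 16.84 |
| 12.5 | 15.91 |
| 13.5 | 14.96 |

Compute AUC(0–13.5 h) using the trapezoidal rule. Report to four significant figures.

AUC = 199.6 µg/mL·h

Trapezoidal AUC_0→13.5:
  [0→1]: (0.00+7.19)/2 × 1 = 3.595
  [1→7]: (7.19+19.73)/2 × 6 = 80.76
  [7→8.5]: (19.73+19.18)/2 × 1.5 = 29.1825
  [8.5→9.5]: (19.18+18.52)/2 × 1 = 18.85
  [9.5→11.5]: (18.52+16.84)/2 × 2 = 35.36
  [11.5→12.5]: (16.84+15.91)/2 × 1 = 16.375
  [12.5→13.5]: (15.91+14.96)/2 × 1 = 15.435
  Sum = 199.5575 µg/mL·h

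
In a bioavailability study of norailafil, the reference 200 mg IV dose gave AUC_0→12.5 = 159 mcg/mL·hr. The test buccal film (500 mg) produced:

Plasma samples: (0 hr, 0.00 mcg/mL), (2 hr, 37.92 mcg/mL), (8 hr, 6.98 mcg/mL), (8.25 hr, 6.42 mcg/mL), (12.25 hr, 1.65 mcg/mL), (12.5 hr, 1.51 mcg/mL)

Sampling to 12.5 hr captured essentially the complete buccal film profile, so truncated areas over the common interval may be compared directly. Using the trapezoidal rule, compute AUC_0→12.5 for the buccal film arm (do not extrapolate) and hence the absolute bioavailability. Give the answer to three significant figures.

F = 0.480

Trapezoidal AUC_0→12.5 (buccal film):
  [0→2]: (0.00+37.92)/2 × 2 = 37.92
  [2→8]: (37.92+6.98)/2 × 6 = 134.7
  [8→8.25]: (6.98+6.42)/2 × 0.25 = 1.675
  [8.25→12.25]: (6.42+1.65)/2 × 4 = 16.14
  [12.25→12.5]: (1.65+1.51)/2 × 0.25 = 0.395
  Sum = 190.83 mcg/mL·hr
F = (AUC_ev/D_ev)/(AUC_iv/D_iv) = (190.83/500)/(159/200) = 0.38166/0.795 = 0.4801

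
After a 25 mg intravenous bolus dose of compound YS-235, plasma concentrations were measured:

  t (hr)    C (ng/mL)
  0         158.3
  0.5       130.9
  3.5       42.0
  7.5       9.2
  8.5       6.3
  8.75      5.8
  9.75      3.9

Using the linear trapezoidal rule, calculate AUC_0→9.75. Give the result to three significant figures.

AUC = 448 ng/mL·hr

Trapezoidal AUC_0→9.75:
  [0→0.5]: (158.3+130.9)/2 × 0.5 = 72.3
  [0.5→3.5]: (130.9+42.0)/2 × 3 = 259.35
  [3.5→7.5]: (42.0+9.2)/2 × 4 = 102.4
  [7.5→8.5]: (9.2+6.3)/2 × 1 = 7.75
  [8.5→8.75]: (6.3+5.8)/2 × 0.25 = 1.5125
  [8.75→9.75]: (5.8+3.9)/2 × 1 = 4.85
  Sum = 448.1625 ng/mL·hr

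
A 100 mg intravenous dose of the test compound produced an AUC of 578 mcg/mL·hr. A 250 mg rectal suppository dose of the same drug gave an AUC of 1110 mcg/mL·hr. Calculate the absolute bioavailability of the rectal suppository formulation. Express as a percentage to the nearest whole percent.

F = (AUC_ev / D_ev) / (AUC_iv / D_iv)
  = (1110/250) / (578/100)
  = 4.44 / 5.78 = 0.7682
  = 76.82%

F = 77%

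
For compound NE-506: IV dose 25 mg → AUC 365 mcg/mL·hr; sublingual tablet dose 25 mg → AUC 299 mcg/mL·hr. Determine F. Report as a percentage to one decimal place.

F = (AUC_ev / D_ev) / (AUC_iv / D_iv)
  = (299/25) / (365/25)
  = 11.96 / 14.6 = 0.8192
  = 81.92%

F = 81.9%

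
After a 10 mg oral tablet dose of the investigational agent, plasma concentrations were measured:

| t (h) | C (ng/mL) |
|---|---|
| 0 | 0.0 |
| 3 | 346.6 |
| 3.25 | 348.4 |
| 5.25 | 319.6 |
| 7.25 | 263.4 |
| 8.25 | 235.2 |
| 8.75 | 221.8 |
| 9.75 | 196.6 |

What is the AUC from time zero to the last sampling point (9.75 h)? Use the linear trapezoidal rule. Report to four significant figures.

AUC = 2431 ng/mL·h

Trapezoidal AUC_0→9.75:
  [0→3]: (0.0+346.6)/2 × 3 = 519.9
  [3→3.25]: (346.6+348.4)/2 × 0.25 = 86.875
  [3.25→5.25]: (348.4+319.6)/2 × 2 = 668.0
  [5.25→7.25]: (319.6+263.4)/2 × 2 = 583.0
  [7.25→8.25]: (263.4+235.2)/2 × 1 = 249.3
  [8.25→8.75]: (235.2+221.8)/2 × 0.5 = 114.25
  [8.75→9.75]: (221.8+196.6)/2 × 1 = 209.2
  Sum = 2430.525 ng/mL·h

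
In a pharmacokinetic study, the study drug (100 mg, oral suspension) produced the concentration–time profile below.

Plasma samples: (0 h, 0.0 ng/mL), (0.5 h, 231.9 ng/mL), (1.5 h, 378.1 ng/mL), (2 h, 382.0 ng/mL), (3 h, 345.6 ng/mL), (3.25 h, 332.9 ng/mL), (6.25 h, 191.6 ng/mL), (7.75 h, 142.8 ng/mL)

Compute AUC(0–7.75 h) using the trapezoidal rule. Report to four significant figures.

Trapezoidal AUC_0→7.75:
  [0→0.5]: (0.0+231.9)/2 × 0.5 = 57.975
  [0.5→1.5]: (231.9+378.1)/2 × 1 = 305.0
  [1.5→2]: (378.1+382.0)/2 × 0.5 = 190.025
  [2→3]: (382.0+345.6)/2 × 1 = 363.8
  [3→3.25]: (345.6+332.9)/2 × 0.25 = 84.8125
  [3.25→6.25]: (332.9+191.6)/2 × 3 = 786.75
  [6.25→7.75]: (191.6+142.8)/2 × 1.5 = 250.8
  Sum = 2039.1625 ng/mL·h

AUC = 2039 ng/mL·h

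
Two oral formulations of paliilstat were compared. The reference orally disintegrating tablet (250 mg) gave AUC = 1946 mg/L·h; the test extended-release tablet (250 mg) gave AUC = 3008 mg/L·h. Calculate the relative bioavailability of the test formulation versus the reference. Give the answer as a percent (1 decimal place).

F_rel = 154.6%

F_rel = (AUC_test/D_test) / (AUC_ref/D_ref)
      = (3008/250) / (1946/250)
      = 12.032 / 7.784 = 1.5457 = 154.57%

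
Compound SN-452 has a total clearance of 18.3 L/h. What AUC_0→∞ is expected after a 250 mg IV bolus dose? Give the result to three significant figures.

AUC = 13.7 mg/L·h

AUC_0→∞ = Dose_iv / CL
        = 250 / 18.3 = 13.6612 mg/L·h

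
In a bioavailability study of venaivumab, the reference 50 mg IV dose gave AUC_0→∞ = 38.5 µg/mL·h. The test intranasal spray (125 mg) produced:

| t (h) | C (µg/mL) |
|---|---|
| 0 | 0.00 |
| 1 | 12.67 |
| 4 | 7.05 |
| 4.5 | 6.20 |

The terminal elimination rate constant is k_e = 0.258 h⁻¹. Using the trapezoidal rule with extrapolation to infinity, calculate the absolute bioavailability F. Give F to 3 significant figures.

F = 0.657

Trapezoidal AUC_0→4.5 (intranasal spray):
  [0→1]: (0.00+12.67)/2 × 1 = 6.335
  [1→4]: (12.67+7.05)/2 × 3 = 29.58
  [4→4.5]: (7.05+6.20)/2 × 0.5 = 3.3125
  Sum = 39.2275 µg/mL·h
Tail: C_last/k_e = 6.20/0.258 = 24.031
AUC_0→∞ (intranasal spray) = 39.2275 + 24.031 = 63.2585 µg/mL·h
F = (AUC_ev/D_ev)/(AUC_iv/D_iv) = (63.2585/125)/(38.5/50) = 0.506068/0.77 = 0.6572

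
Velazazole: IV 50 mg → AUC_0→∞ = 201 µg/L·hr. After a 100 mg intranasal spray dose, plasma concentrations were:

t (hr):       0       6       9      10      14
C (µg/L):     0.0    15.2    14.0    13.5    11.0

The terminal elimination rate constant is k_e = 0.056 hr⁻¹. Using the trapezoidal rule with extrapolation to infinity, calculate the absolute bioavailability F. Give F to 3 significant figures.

F = 0.867

Trapezoidal AUC_0→14 (intranasal spray):
  [0→6]: (0.0+15.2)/2 × 6 = 45.6
  [6→9]: (15.2+14.0)/2 × 3 = 43.8
  [9→10]: (14.0+13.5)/2 × 1 = 13.75
  [10→14]: (13.5+11.0)/2 × 4 = 49.0
  Sum = 152.15 µg/L·hr
Tail: C_last/k_e = 11.0/0.056 = 196.429
AUC_0→∞ (intranasal spray) = 152.15 + 196.429 = 348.579 µg/L·hr
F = (AUC_ev/D_ev)/(AUC_iv/D_iv) = (348.579/100)/(201/50) = 3.48579/4.02 = 0.8671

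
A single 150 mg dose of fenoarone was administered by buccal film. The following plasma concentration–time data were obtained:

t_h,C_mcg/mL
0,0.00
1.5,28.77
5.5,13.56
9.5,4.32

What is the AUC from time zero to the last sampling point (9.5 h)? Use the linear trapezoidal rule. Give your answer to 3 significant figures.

AUC = 142 mcg/mL·h

Trapezoidal AUC_0→9.5:
  [0→1.5]: (0.00+28.77)/2 × 1.5 = 21.5775
  [1.5→5.5]: (28.77+13.56)/2 × 4 = 84.66
  [5.5→9.5]: (13.56+4.32)/2 × 4 = 35.76
  Sum = 141.9975 mcg/mL·h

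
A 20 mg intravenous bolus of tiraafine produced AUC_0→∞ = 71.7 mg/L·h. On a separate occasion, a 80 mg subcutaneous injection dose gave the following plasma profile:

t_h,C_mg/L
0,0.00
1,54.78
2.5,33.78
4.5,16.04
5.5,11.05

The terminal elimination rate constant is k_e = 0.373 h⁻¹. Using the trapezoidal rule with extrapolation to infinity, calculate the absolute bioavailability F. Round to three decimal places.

Trapezoidal AUC_0→5.5 (subcutaneous injection):
  [0→1]: (0.00+54.78)/2 × 1 = 27.39
  [1→2.5]: (54.78+33.78)/2 × 1.5 = 66.42
  [2.5→4.5]: (33.78+16.04)/2 × 2 = 49.82
  [4.5→5.5]: (16.04+11.05)/2 × 1 = 13.545
  Sum = 157.175 mg/L·h
Tail: C_last/k_e = 11.05/0.373 = 29.625
AUC_0→∞ (subcutaneous injection) = 157.175 + 29.625 = 186.8 mg/L·h
F = (AUC_ev/D_ev)/(AUC_iv/D_iv) = (186.8/80)/(71.7/20) = 2.335/3.585 = 0.6513

F = 0.651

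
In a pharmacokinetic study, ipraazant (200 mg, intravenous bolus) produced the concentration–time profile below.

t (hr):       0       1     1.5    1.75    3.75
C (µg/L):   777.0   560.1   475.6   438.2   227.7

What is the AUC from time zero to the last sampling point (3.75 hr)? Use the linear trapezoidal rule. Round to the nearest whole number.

AUC = 1708 µg/L·hr

Trapezoidal AUC_0→3.75:
  [0→1]: (777.0+560.1)/2 × 1 = 668.55
  [1→1.5]: (560.1+475.6)/2 × 0.5 = 258.925
  [1.5→1.75]: (475.6+438.2)/2 × 0.25 = 114.225
  [1.75→3.75]: (438.2+227.7)/2 × 2 = 665.9
  Sum = 1707.6 µg/L·hr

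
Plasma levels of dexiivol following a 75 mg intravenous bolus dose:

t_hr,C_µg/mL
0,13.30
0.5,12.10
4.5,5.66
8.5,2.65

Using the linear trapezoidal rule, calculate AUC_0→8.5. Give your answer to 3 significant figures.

Trapezoidal AUC_0→8.5:
  [0→0.5]: (13.30+12.10)/2 × 0.5 = 6.35
  [0.5→4.5]: (12.10+5.66)/2 × 4 = 35.52
  [4.5→8.5]: (5.66+2.65)/2 × 4 = 16.62
  Sum = 58.49 µg/mL·hr

AUC = 58.5 µg/mL·hr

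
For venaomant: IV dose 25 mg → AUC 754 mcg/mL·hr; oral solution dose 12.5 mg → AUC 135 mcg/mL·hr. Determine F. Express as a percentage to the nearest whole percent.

F = 36%

F = (AUC_ev / D_ev) / (AUC_iv / D_iv)
  = (135/12.5) / (754/25)
  = 10.8 / 30.16 = 0.3581
  = 35.81%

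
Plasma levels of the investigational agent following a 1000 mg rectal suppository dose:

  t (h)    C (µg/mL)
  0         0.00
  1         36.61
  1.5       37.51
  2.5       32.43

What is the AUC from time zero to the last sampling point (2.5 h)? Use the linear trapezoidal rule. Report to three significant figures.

AUC = 71.8 µg/mL·h

Trapezoidal AUC_0→2.5:
  [0→1]: (0.00+36.61)/2 × 1 = 18.305
  [1→1.5]: (36.61+37.51)/2 × 0.5 = 18.53
  [1.5→2.5]: (37.51+32.43)/2 × 1 = 34.97
  Sum = 71.805 µg/mL·h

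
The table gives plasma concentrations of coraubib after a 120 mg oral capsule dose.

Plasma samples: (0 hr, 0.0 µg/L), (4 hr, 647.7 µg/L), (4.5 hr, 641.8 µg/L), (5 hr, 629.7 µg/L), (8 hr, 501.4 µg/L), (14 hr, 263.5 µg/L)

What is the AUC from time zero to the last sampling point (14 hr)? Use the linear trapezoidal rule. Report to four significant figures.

AUC = 5927 µg/L·hr

Trapezoidal AUC_0→14:
  [0→4]: (0.0+647.7)/2 × 4 = 1295.4
  [4→4.5]: (647.7+641.8)/2 × 0.5 = 322.375
  [4.5→5]: (641.8+629.7)/2 × 0.5 = 317.875
  [5→8]: (629.7+501.4)/2 × 3 = 1696.65
  [8→14]: (501.4+263.5)/2 × 6 = 2294.7
  Sum = 5927.0 µg/L·hr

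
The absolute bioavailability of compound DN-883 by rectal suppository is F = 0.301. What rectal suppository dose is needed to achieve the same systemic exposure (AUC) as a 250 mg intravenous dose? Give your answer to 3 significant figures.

D_rectal = 831 mg

For equal systemic exposure: F × D_ev = D_iv
D_ev = D_iv / F = 250 / 0.301 = 830.565 mg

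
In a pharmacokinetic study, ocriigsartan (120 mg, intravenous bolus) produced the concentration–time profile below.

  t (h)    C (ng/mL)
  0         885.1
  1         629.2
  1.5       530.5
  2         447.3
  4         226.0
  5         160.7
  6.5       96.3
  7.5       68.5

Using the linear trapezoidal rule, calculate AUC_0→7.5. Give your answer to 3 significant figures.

Trapezoidal AUC_0→7.5:
  [0→1]: (885.1+629.2)/2 × 1 = 757.15
  [1→1.5]: (629.2+530.5)/2 × 0.5 = 289.925
  [1.5→2]: (530.5+447.3)/2 × 0.5 = 244.45
  [2→4]: (447.3+226.0)/2 × 2 = 673.3
  [4→5]: (226.0+160.7)/2 × 1 = 193.35
  [5→6.5]: (160.7+96.3)/2 × 1.5 = 192.75
  [6.5→7.5]: (96.3+68.5)/2 × 1 = 82.4
  Sum = 2433.325 ng/mL·h

AUC = 2430 ng/mL·h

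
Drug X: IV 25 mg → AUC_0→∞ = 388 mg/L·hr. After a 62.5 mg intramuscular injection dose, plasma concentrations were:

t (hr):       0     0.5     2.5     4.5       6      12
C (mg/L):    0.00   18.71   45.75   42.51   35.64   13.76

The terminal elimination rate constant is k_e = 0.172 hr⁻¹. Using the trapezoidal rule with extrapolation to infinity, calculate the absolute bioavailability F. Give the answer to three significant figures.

Trapezoidal AUC_0→12 (intramuscular injection):
  [0→0.5]: (0.00+18.71)/2 × 0.5 = 4.6775
  [0.5→2.5]: (18.71+45.75)/2 × 2 = 64.46
  [2.5→4.5]: (45.75+42.51)/2 × 2 = 88.26
  [4.5→6]: (42.51+35.64)/2 × 1.5 = 58.6125
  [6→12]: (35.64+13.76)/2 × 6 = 148.2
  Sum = 364.21 mg/L·hr
Tail: C_last/k_e = 13.76/0.172 = 80.000
AUC_0→∞ (intramuscular injection) = 364.21 + 80.000 = 444.21 mg/L·hr
F = (AUC_ev/D_ev)/(AUC_iv/D_iv) = (444.21/62.5)/(388/25) = 7.10736/15.52 = 0.4579

F = 0.458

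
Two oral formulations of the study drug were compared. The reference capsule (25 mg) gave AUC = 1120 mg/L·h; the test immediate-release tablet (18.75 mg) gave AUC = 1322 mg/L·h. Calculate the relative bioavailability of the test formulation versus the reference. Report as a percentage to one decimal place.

F_rel = (AUC_test/D_test) / (AUC_ref/D_ref)
      = (1322/18.75) / (1120/25)
      = 70.5067 / 44.8 = 1.5738 = 157.38%

F_rel = 157.4%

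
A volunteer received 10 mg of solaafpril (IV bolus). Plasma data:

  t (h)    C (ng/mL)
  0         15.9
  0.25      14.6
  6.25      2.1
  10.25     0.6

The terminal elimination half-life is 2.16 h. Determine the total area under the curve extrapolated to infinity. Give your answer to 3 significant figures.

Trapezoidal AUC_0→10.25:
  [0→0.25]: (15.9+14.6)/2 × 0.25 = 3.8125
  [0.25→6.25]: (14.6+2.1)/2 × 6 = 50.1
  [6.25→10.25]: (2.1+0.6)/2 × 4 = 5.4
  Sum = 59.3125 ng/mL·h
k_e = ln2 / t½ = 0.693147 / 2.16 = 0.3209 h^-1
Extrapolated tail: C_last / k_e = 0.6 / 0.3209 = 1.870
AUC_0→∞ = 59.3125 + 1.870 = 61.1825 ng/mL·h

AUC = 61.2 ng/mL·h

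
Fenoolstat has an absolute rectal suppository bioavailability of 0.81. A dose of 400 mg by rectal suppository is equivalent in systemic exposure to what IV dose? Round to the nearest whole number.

D_iv = 324 mg

Systemic exposure from an extravascular dose = F × D_ev, so the equivalent IV dose is F × D_ev.
D_iv = F × D_ev = 0.81 × 400 = 324 mg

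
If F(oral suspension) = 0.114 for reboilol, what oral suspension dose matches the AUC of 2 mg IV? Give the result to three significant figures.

For equal systemic exposure: F × D_ev = D_iv
D_ev = D_iv / F = 2 / 0.114 = 17.5439 mg

D_oral = 17.5 mg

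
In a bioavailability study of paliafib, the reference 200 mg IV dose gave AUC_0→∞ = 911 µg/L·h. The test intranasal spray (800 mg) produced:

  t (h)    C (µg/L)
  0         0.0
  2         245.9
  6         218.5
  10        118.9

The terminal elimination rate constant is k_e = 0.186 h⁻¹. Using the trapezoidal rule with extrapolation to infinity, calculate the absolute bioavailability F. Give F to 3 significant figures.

F = 0.683

Trapezoidal AUC_0→10 (intranasal spray):
  [0→2]: (0.0+245.9)/2 × 2 = 245.9
  [2→6]: (245.9+218.5)/2 × 4 = 928.8
  [6→10]: (218.5+118.9)/2 × 4 = 674.8
  Sum = 1849.5 µg/L·h
Tail: C_last/k_e = 118.9/0.186 = 639.247
AUC_0→∞ (intranasal spray) = 1849.5 + 639.247 = 2488.747 µg/L·h
F = (AUC_ev/D_ev)/(AUC_iv/D_iv) = (2488.747/800)/(911/200) = 3.11093/4.555 = 0.6830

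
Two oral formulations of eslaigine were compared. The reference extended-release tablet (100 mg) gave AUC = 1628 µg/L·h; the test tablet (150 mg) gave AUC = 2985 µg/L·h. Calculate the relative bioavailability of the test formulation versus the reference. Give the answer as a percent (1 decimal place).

F_rel = 122.2%

F_rel = (AUC_test/D_test) / (AUC_ref/D_ref)
      = (2985/150) / (1628/100)
      = 19.9 / 16.28 = 1.2224 = 122.24%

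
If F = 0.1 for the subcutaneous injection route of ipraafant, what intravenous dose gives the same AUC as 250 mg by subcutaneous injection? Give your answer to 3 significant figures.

D_iv = 25.0 mg

Systemic exposure from an extravascular dose = F × D_ev, so the equivalent IV dose is F × D_ev.
D_iv = F × D_ev = 0.1 × 250 = 25 mg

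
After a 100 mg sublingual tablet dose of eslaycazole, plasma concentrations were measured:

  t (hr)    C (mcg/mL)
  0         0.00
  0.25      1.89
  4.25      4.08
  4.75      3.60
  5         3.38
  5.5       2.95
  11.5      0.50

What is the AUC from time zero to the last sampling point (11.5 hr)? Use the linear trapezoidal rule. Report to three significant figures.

Trapezoidal AUC_0→11.5:
  [0→0.25]: (0.00+1.89)/2 × 0.25 = 0.23625
  [0.25→4.25]: (1.89+4.08)/2 × 4 = 11.94
  [4.25→4.75]: (4.08+3.60)/2 × 0.5 = 1.92
  [4.75→5]: (3.60+3.38)/2 × 0.25 = 0.8725
  [5→5.5]: (3.38+2.95)/2 × 0.5 = 1.5825
  [5.5→11.5]: (2.95+0.50)/2 × 6 = 10.35
  Sum = 26.90125 mcg/mL·hr

AUC = 26.9 mcg/mL·hr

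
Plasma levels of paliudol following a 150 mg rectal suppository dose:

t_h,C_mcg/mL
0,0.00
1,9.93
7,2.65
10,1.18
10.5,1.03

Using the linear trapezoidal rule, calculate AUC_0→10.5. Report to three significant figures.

AUC = 49.0 mcg/mL·h

Trapezoidal AUC_0→10.5:
  [0→1]: (0.00+9.93)/2 × 1 = 4.965
  [1→7]: (9.93+2.65)/2 × 6 = 37.74
  [7→10]: (2.65+1.18)/2 × 3 = 5.745
  [10→10.5]: (1.18+1.03)/2 × 0.5 = 0.5525
  Sum = 49.0025 mcg/mL·h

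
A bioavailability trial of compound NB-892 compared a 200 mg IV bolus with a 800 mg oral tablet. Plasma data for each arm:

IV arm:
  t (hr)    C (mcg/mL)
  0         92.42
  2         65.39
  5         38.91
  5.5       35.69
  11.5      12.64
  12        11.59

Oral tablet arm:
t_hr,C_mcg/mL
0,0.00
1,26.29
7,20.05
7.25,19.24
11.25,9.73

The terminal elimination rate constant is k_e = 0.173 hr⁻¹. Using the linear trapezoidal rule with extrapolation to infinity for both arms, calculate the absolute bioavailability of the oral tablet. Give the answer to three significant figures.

F = 0.123

Trapezoidal AUC_0→12 (IV):
  [0→2]: (92.42+65.39)/2 × 2 = 157.81
  [2→5]: (65.39+38.91)/2 × 3 = 156.45
  [5→5.5]: (38.91+35.69)/2 × 0.5 = 18.65
  [5.5→11.5]: (35.69+12.64)/2 × 6 = 144.99
  [11.5→12]: (12.64+11.59)/2 × 0.5 = 6.0575
  Sum = 483.9575 mcg/mL·hr
IV tail: 11.59/0.173 = 66.994; AUC_iv,0→∞ = 483.9575 + 66.994 = 550.9515 mcg/mL·hr
Trapezoidal AUC_0→11.25 (oral tablet):
  [0→1]: (0.00+26.29)/2 × 1 = 13.145
  [1→7]: (26.29+20.05)/2 × 6 = 139.02
  [7→7.25]: (20.05+19.24)/2 × 0.25 = 4.91125
  [7.25→11.25]: (19.24+9.73)/2 × 4 = 57.94
  Sum = 215.01625 mcg/mL·hr
oral tablet tail: 9.73/0.173 = 56.243; AUC_ev,0→∞ = 215.01625 + 56.243 = 271.25925 mcg/mL·hr
F = (AUC_ev/D_ev)/(AUC_iv/D_iv) = (271.25925/800)/(550.9515/200) = 0.339074/2.7547575 = 0.1231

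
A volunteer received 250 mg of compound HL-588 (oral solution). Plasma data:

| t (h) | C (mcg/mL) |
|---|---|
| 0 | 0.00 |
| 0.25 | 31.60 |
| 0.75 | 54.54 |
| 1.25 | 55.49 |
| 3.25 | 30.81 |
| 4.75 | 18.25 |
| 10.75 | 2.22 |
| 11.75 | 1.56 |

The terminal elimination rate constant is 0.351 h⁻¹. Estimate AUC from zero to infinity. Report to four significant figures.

AUC = 243.8 mcg/mL·h

Trapezoidal AUC_0→11.75:
  [0→0.25]: (0.00+31.60)/2 × 0.25 = 3.95
  [0.25→0.75]: (31.60+54.54)/2 × 0.5 = 21.535
  [0.75→1.25]: (54.54+55.49)/2 × 0.5 = 27.5075
  [1.25→3.25]: (55.49+30.81)/2 × 2 = 86.3
  [3.25→4.75]: (30.81+18.25)/2 × 1.5 = 36.795
  [4.75→10.75]: (18.25+2.22)/2 × 6 = 61.41
  [10.75→11.75]: (2.22+1.56)/2 × 1 = 1.89
  Sum = 239.3875 mcg/mL·h
Extrapolated tail: C_last / k_e = 1.56 / 0.351 = 4.444
AUC_0→∞ = 239.3875 + 4.444 = 243.8315 mcg/mL·h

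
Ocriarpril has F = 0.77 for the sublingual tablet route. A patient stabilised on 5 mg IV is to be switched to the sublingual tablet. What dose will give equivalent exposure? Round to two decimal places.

D_sublingual = 6.49 mg

For equal systemic exposure: F × D_ev = D_iv
D_ev = D_iv / F = 5 / 0.77 = 6.49351 mg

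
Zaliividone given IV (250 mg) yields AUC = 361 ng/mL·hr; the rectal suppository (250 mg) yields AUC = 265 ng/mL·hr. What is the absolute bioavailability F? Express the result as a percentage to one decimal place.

F = (AUC_ev / D_ev) / (AUC_iv / D_iv)
  = (265/250) / (361/250)
  = 1.06 / 1.444 = 0.7341
  = 73.41%

F = 73.4%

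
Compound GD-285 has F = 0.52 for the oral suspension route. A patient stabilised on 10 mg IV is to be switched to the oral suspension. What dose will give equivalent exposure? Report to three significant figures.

D_oral = 19.2 mg

For equal systemic exposure: F × D_ev = D_iv
D_ev = D_iv / F = 10 / 0.52 = 19.2308 mg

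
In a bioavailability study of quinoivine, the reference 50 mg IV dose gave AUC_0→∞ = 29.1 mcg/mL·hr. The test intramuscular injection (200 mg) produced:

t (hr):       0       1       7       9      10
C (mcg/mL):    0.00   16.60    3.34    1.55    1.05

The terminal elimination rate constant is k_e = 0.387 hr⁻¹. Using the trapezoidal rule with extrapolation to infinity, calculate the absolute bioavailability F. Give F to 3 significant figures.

F = 0.662

Trapezoidal AUC_0→10 (intramuscular injection):
  [0→1]: (0.00+16.60)/2 × 1 = 8.3
  [1→7]: (16.60+3.34)/2 × 6 = 59.82
  [7→9]: (3.34+1.55)/2 × 2 = 4.89
  [9→10]: (1.55+1.05)/2 × 1 = 1.3
  Sum = 74.31 mcg/mL·hr
Tail: C_last/k_e = 1.05/0.387 = 2.713
AUC_0→∞ (intramuscular injection) = 74.31 + 2.713 = 77.023 mcg/mL·hr
F = (AUC_ev/D_ev)/(AUC_iv/D_iv) = (77.023/200)/(29.1/50) = 0.385115/0.582 = 0.6617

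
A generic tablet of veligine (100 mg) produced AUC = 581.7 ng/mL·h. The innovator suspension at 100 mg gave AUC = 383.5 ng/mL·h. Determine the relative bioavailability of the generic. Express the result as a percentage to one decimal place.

F_rel = (AUC_test/D_test) / (AUC_ref/D_ref)
      = (581.7/100) / (383.5/100)
      = 5.817 / 3.835 = 1.5168 = 151.68%

F_rel = 151.7%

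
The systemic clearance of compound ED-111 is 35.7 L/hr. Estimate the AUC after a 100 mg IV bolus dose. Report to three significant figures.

AUC = 2.80 mg/L·hr

AUC_0→∞ = Dose_iv / CL
        = 100 / 35.7 = 2.80112 mg/L·hr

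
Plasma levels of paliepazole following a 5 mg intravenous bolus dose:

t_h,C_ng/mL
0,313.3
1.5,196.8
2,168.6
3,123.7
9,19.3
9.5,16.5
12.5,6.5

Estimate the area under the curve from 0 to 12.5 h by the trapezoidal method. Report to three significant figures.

Trapezoidal AUC_0→12.5:
  [0→1.5]: (313.3+196.8)/2 × 1.5 = 382.575
  [1.5→2]: (196.8+168.6)/2 × 0.5 = 91.35
  [2→3]: (168.6+123.7)/2 × 1 = 146.15
  [3→9]: (123.7+19.3)/2 × 6 = 429.0
  [9→9.5]: (19.3+16.5)/2 × 0.5 = 8.95
  [9.5→12.5]: (16.5+6.5)/2 × 3 = 34.5
  Sum = 1092.525 ng/mL·h

AUC = 1090 ng/mL·h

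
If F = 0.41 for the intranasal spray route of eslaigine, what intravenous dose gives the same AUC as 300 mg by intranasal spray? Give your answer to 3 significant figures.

D_iv = 123 mg

Systemic exposure from an extravascular dose = F × D_ev, so the equivalent IV dose is F × D_ev.
D_iv = F × D_ev = 0.41 × 300 = 123 mg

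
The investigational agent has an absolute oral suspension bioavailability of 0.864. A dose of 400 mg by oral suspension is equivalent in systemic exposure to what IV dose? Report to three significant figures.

D_iv = 346 mg

Systemic exposure from an extravascular dose = F × D_ev, so the equivalent IV dose is F × D_ev.
D_iv = F × D_ev = 0.864 × 400 = 345.6 mg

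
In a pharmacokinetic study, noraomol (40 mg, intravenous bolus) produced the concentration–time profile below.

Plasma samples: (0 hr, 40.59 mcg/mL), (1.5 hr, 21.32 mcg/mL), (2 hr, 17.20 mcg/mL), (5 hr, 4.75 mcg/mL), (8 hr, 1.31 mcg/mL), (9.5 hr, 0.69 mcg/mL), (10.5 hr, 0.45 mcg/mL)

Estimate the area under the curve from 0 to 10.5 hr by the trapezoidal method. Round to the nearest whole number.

Trapezoidal AUC_0→10.5:
  [0→1.5]: (40.59+21.32)/2 × 1.5 = 46.4325
  [1.5→2]: (21.32+17.20)/2 × 0.5 = 9.63
  [2→5]: (17.20+4.75)/2 × 3 = 32.925
  [5→8]: (4.75+1.31)/2 × 3 = 9.09
  [8→9.5]: (1.31+0.69)/2 × 1.5 = 1.5
  [9.5→10.5]: (0.69+0.45)/2 × 1 = 0.57
  Sum = 100.1475 mcg/mL·hr

AUC = 100 mcg/mL·hr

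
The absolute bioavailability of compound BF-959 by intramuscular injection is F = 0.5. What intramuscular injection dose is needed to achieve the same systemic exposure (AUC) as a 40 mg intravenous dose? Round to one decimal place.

For equal systemic exposure: F × D_ev = D_iv
D_ev = D_iv / F = 40 / 0.5 = 80 mg

D_intramuscular = 80.0 mg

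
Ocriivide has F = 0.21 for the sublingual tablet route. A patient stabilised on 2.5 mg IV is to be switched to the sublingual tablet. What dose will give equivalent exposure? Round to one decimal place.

For equal systemic exposure: F × D_ev = D_iv
D_ev = D_iv / F = 2.5 / 0.21 = 11.9048 mg

D_sublingual = 11.9 mg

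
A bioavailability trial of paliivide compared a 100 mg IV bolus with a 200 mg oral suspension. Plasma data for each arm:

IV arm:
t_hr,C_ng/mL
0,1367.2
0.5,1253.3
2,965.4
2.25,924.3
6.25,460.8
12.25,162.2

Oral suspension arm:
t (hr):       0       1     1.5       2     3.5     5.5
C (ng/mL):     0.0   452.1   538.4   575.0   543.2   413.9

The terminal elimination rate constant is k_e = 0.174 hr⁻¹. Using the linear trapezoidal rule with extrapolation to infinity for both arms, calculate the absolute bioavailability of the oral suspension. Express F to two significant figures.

F = 0.30

Trapezoidal AUC_0→12.25 (IV):
  [0→0.5]: (1367.2+1253.3)/2 × 0.5 = 655.125
  [0.5→2]: (1253.3+965.4)/2 × 1.5 = 1664.025
  [2→2.25]: (965.4+924.3)/2 × 0.25 = 236.2125
  [2.25→6.25]: (924.3+460.8)/2 × 4 = 2770.2
  [6.25→12.25]: (460.8+162.2)/2 × 6 = 1869.0
  Sum = 7194.5625 ng/mL·hr
IV tail: 162.2/0.174 = 932.184; AUC_iv,0→∞ = 7194.5625 + 932.184 = 8126.7465 ng/mL·hr
Trapezoidal AUC_0→5.5 (oral suspension):
  [0→1]: (0.0+452.1)/2 × 1 = 226.05
  [1→1.5]: (452.1+538.4)/2 × 0.5 = 247.625
  [1.5→2]: (538.4+575.0)/2 × 0.5 = 278.35
  [2→3.5]: (575.0+543.2)/2 × 1.5 = 838.65
  [3.5→5.5]: (543.2+413.9)/2 × 2 = 957.1
  Sum = 2547.775 ng/mL·hr
oral suspension tail: 413.9/0.174 = 2378.736; AUC_ev,0→∞ = 2547.775 + 2378.736 = 4926.511 ng/mL·hr
F = (AUC_ev/D_ev)/(AUC_iv/D_iv) = (4926.511/200)/(8126.7465/100) = 24.632555/81.267465 = 0.3031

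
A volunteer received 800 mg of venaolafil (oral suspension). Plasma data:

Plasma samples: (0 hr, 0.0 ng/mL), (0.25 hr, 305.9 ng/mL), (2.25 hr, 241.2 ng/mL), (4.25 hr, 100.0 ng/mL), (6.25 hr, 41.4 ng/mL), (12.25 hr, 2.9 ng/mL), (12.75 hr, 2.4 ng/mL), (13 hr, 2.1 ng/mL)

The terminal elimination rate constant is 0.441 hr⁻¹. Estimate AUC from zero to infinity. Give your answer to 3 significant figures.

Trapezoidal AUC_0→13:
  [0→0.25]: (0.0+305.9)/2 × 0.25 = 38.2375
  [0.25→2.25]: (305.9+241.2)/2 × 2 = 547.1
  [2.25→4.25]: (241.2+100.0)/2 × 2 = 341.2
  [4.25→6.25]: (100.0+41.4)/2 × 2 = 141.4
  [6.25→12.25]: (41.4+2.9)/2 × 6 = 132.9
  [12.25→12.75]: (2.9+2.4)/2 × 0.5 = 1.325
  [12.75→13]: (2.4+2.1)/2 × 0.25 = 0.5625
  Sum = 1202.725 ng/mL·hr
Extrapolated tail: C_last / k_e = 2.1 / 0.441 = 4.762
AUC_0→∞ = 1202.725 + 4.762 = 1207.487 ng/mL·hr

AUC = 1210 ng/mL·hr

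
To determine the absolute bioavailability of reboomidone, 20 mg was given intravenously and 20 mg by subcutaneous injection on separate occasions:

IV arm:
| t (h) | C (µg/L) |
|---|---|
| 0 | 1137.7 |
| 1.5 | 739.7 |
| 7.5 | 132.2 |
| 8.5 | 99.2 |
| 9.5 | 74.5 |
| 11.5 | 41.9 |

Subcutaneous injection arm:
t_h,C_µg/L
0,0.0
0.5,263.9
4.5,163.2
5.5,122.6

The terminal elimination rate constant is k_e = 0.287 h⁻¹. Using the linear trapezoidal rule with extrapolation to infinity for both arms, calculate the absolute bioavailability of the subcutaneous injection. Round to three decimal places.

F = 0.332

Trapezoidal AUC_0→11.5 (IV):
  [0→1.5]: (1137.7+739.7)/2 × 1.5 = 1408.05
  [1.5→7.5]: (739.7+132.2)/2 × 6 = 2615.7
  [7.5→8.5]: (132.2+99.2)/2 × 1 = 115.7
  [8.5→9.5]: (99.2+74.5)/2 × 1 = 86.85
  [9.5→11.5]: (74.5+41.9)/2 × 2 = 116.4
  Sum = 4342.7 µg/L·h
IV tail: 41.9/0.287 = 145.993; AUC_iv,0→∞ = 4342.7 + 145.993 = 4488.693 µg/L·h
Trapezoidal AUC_0→5.5 (subcutaneous injection):
  [0→0.5]: (0.0+263.9)/2 × 0.5 = 65.975
  [0.5→4.5]: (263.9+163.2)/2 × 4 = 854.2
  [4.5→5.5]: (163.2+122.6)/2 × 1 = 142.9
  Sum = 1063.075 µg/L·h
subcutaneous injection tail: 122.6/0.287 = 427.178; AUC_ev,0→∞ = 1063.075 + 427.178 = 1490.253 µg/L·h
F = (AUC_ev/D_ev)/(AUC_iv/D_iv) = (1490.253/20)/(4488.693/20) = 74.51265/224.43465 = 0.3320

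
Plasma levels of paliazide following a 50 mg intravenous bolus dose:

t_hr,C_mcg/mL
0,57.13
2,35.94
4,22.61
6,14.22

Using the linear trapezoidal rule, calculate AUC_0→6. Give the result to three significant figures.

AUC = 188 mcg/mL·hr

Trapezoidal AUC_0→6:
  [0→2]: (57.13+35.94)/2 × 2 = 93.07
  [2→4]: (35.94+22.61)/2 × 2 = 58.55
  [4→6]: (22.61+14.22)/2 × 2 = 36.83
  Sum = 188.45 mcg/mL·hr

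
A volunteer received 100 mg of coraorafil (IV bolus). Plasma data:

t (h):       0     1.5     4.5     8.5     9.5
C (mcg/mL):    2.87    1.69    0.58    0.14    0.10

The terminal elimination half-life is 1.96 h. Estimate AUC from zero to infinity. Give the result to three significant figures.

AUC = 8.67 mcg/mL·h

Trapezoidal AUC_0→9.5:
  [0→1.5]: (2.87+1.69)/2 × 1.5 = 3.42
  [1.5→4.5]: (1.69+0.58)/2 × 3 = 3.405
  [4.5→8.5]: (0.58+0.14)/2 × 4 = 1.44
  [8.5→9.5]: (0.14+0.10)/2 × 1 = 0.12
  Sum = 8.385 mcg/mL·h
k_e = ln2 / t½ = 0.693147 / 1.96 = 0.3536 h^-1
Extrapolated tail: C_last / k_e = 0.10 / 0.3536 = 0.283
AUC_0→∞ = 8.385 + 0.283 = 8.668 mcg/mL·h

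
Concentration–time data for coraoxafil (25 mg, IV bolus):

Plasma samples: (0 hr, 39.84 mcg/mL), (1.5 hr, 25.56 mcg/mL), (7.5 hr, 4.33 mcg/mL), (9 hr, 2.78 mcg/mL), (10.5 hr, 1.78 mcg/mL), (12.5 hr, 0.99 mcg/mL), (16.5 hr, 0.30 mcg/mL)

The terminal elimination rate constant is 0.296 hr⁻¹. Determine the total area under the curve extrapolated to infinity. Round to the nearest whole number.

Trapezoidal AUC_0→16.5:
  [0→1.5]: (39.84+25.56)/2 × 1.5 = 49.05
  [1.5→7.5]: (25.56+4.33)/2 × 6 = 89.67
  [7.5→9]: (4.33+2.78)/2 × 1.5 = 5.3325
  [9→10.5]: (2.78+1.78)/2 × 1.5 = 3.42
  [10.5→12.5]: (1.78+0.99)/2 × 2 = 2.77
  [12.5→16.5]: (0.99+0.30)/2 × 4 = 2.58
  Sum = 152.8225 mcg/mL·hr
Extrapolated tail: C_last / k_e = 0.30 / 0.296 = 1.014
AUC_0→∞ = 152.8225 + 1.014 = 153.8365 mcg/mL·hr

AUC = 154 mcg/mL·hr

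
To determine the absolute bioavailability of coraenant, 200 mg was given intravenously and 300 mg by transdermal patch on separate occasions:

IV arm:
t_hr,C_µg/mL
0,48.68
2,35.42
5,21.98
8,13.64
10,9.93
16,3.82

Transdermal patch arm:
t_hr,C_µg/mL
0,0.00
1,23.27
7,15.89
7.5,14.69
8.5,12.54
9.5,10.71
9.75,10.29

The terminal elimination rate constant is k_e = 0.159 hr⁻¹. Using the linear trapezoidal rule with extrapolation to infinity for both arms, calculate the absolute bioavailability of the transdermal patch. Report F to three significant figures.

Trapezoidal AUC_0→16 (IV):
  [0→2]: (48.68+35.42)/2 × 2 = 84.1
  [2→5]: (35.42+21.98)/2 × 3 = 86.1
  [5→8]: (21.98+13.64)/2 × 3 = 53.43
  [8→10]: (13.64+9.93)/2 × 2 = 23.57
  [10→16]: (9.93+3.82)/2 × 6 = 41.25
  Sum = 288.45 µg/mL·hr
IV tail: 3.82/0.159 = 24.025; AUC_iv,0→∞ = 288.45 + 24.025 = 312.475 µg/mL·hr
Trapezoidal AUC_0→9.75 (transdermal patch):
  [0→1]: (0.00+23.27)/2 × 1 = 11.635
  [1→7]: (23.27+15.89)/2 × 6 = 117.48
  [7→7.5]: (15.89+14.69)/2 × 0.5 = 7.645
  [7.5→8.5]: (14.69+12.54)/2 × 1 = 13.615
  [8.5→9.5]: (12.54+10.71)/2 × 1 = 11.625
  [9.5→9.75]: (10.71+10.29)/2 × 0.25 = 2.625
  Sum = 164.625 µg/mL·hr
transdermal patch tail: 10.29/0.159 = 64.717; AUC_ev,0→∞ = 164.625 + 64.717 = 229.342 µg/mL·hr
F = (AUC_ev/D_ev)/(AUC_iv/D_iv) = (229.342/300)/(312.475/200) = 0.764473/1.562375 = 0.4893

F = 0.489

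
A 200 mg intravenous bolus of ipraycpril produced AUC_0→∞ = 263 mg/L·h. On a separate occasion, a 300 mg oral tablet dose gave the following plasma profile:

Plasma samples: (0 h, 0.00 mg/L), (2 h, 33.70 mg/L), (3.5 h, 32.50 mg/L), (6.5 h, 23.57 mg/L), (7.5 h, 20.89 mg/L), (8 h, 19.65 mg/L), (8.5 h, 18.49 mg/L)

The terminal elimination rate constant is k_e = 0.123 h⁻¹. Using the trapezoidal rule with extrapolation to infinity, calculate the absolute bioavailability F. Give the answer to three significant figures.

F = 0.912

Trapezoidal AUC_0→8.5 (oral tablet):
  [0→2]: (0.00+33.70)/2 × 2 = 33.7
  [2→3.5]: (33.70+32.50)/2 × 1.5 = 49.65
  [3.5→6.5]: (32.50+23.57)/2 × 3 = 84.105
  [6.5→7.5]: (23.57+20.89)/2 × 1 = 22.23
  [7.5→8]: (20.89+19.65)/2 × 0.5 = 10.135
  [8→8.5]: (19.65+18.49)/2 × 0.5 = 9.535
  Sum = 209.355 mg/L·h
Tail: C_last/k_e = 18.49/0.123 = 150.325
AUC_0→∞ (oral tablet) = 209.355 + 150.325 = 359.68 mg/L·h
F = (AUC_ev/D_ev)/(AUC_iv/D_iv) = (359.68/300)/(263/200) = 1.19893/1.315 = 0.9117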